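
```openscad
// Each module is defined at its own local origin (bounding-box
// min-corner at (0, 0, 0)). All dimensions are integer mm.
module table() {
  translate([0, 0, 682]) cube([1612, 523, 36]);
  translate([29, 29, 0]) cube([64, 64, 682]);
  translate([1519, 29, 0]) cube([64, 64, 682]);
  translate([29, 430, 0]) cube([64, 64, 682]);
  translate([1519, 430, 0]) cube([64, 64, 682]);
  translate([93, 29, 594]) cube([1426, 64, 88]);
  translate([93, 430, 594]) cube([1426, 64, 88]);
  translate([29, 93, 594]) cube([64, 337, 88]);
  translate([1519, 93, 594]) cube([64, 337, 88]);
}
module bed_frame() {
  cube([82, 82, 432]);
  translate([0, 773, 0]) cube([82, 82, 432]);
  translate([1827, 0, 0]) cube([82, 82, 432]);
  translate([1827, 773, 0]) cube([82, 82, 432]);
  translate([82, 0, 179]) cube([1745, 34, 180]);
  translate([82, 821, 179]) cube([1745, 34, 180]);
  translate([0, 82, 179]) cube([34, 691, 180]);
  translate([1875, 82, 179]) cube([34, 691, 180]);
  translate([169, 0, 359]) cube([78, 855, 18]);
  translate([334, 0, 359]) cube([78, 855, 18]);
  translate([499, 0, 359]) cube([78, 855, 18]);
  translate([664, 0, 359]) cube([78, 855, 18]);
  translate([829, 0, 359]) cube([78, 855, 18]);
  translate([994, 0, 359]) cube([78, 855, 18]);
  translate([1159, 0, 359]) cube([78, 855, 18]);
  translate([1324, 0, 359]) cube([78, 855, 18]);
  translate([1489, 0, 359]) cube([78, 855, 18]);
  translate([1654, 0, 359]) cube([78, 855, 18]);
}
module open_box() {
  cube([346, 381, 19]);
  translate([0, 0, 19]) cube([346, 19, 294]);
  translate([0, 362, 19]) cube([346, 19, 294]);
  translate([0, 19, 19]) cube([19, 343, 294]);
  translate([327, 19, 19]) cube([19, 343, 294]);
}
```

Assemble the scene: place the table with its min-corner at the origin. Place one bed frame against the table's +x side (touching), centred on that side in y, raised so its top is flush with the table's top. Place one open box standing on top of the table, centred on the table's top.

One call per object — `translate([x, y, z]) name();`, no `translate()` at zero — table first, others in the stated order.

table();
translate([1612, -166, 286]) bed_frame();
translate([633, 71, 718]) open_box();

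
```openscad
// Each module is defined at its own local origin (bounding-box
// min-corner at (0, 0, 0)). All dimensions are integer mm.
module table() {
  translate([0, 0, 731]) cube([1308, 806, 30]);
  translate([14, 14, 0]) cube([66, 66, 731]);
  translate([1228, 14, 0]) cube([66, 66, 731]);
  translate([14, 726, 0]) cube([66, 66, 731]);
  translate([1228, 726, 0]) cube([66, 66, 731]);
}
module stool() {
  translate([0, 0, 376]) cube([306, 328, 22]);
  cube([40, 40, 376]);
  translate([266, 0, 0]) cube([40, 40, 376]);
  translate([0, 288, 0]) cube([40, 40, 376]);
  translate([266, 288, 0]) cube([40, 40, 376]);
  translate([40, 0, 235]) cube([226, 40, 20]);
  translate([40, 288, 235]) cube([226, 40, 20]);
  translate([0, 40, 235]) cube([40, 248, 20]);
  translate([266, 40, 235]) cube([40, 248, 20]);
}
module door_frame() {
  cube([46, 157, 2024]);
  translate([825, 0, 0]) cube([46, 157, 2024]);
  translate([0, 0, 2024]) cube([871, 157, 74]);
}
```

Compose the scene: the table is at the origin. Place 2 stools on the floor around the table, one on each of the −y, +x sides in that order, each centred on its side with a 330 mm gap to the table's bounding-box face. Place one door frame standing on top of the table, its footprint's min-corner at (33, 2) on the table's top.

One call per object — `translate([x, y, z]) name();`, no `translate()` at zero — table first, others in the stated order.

table();
translate([501, -658, 0]) stool();
translate([1638, 239, 0]) stool();
translate([33, 2, 761]) door_frame();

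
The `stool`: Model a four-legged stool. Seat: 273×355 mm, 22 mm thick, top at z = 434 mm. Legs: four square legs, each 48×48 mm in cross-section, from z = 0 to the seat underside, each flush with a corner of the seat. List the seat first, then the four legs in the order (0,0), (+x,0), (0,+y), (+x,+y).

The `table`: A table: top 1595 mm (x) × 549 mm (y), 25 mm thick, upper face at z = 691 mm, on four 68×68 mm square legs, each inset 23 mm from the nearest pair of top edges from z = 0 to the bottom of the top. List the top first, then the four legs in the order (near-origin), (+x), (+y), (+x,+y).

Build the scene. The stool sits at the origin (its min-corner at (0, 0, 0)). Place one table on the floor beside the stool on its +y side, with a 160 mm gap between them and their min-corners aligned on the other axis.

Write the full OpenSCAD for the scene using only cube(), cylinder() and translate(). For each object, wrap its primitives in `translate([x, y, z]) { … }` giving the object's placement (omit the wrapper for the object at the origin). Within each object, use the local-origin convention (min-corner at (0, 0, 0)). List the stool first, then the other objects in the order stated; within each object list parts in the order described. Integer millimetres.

translate([0, 0, 412]) cube([273, 355, 22]);
cube([48, 48, 412]);
translate([225, 0, 0]) cube([48, 48, 412]);
translate([0, 307, 0]) cube([48, 48, 412]);
translate([225, 307, 0]) cube([48, 48, 412]);
translate([0, 515, 0]) {
  translate([0, 0, 666]) cube([1595, 549, 25]);
  translate([23, 23, 0]) cube([68, 68, 666]);
  translate([1504, 23, 0]) cube([68, 68, 666]);
  translate([23, 458, 0]) cube([68, 68, 666]);
  translate([1504, 458, 0]) cube([68, 68, 666]);
}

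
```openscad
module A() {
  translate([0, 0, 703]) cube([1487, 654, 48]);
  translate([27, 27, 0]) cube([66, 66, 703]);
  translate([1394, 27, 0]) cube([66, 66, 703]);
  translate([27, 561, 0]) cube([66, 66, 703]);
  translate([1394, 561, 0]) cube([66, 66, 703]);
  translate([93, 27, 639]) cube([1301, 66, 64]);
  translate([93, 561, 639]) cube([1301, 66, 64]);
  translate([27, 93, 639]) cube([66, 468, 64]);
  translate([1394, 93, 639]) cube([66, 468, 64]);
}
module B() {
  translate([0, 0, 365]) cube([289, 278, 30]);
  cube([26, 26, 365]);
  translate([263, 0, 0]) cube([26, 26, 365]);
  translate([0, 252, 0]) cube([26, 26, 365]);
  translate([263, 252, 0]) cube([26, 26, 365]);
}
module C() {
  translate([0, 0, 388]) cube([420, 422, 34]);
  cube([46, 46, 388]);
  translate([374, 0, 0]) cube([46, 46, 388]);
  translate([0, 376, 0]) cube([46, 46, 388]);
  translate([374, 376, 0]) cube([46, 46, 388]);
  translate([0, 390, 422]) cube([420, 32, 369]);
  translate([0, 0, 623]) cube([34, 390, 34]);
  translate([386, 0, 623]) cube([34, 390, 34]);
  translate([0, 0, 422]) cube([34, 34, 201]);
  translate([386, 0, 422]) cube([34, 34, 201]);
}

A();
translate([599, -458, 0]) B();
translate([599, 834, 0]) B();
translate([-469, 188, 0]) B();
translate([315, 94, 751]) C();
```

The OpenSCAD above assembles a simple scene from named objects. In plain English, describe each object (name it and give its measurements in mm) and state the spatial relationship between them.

A is a rectangular dining table. The top is 1487×654×48 mm with its upper surface at z = 751 mm. It stands on four 66×66 mm square legs, each inset 27 mm from the nearest pair of top edges, running from the floor to the underside of the top. Four apron rails, 66 mm thick and 64 mm tall, run between adjacent legs with their top edges flush with the underside of the top and their outer faces flush with the legs' outer faces.

B is a four-legged stool. The seat is a 289×278×30 mm slab whose top surface is at z = 395 mm; four square legs, each 26×26 mm in cross-section, run from the floor (z = 0) to the underside of the seat, each flush with a corner of the seat.

C is a chair. The seat is a 420×422×34 mm slab with its top at z = 422 mm, on four 46×46 mm corner legs (flush with the seat edges, standing on z = 0). A flat backrest 32 mm thick, 369 mm tall, spans the full seat width and rises from the seat top along its +y edge, rear face flush with the rear of the seat. Two armrests of 34×34 mm section run along each side from the seat's front edge to the front of the backrest, top faces 235 mm above the seat top and outer faces flush with the seat's x-edges; a 34×34 mm post under the front of each armrest stands on the seat at the front corner.

Three stools sit around the table at the −y, +y, −x sides. The chair is on top of the table.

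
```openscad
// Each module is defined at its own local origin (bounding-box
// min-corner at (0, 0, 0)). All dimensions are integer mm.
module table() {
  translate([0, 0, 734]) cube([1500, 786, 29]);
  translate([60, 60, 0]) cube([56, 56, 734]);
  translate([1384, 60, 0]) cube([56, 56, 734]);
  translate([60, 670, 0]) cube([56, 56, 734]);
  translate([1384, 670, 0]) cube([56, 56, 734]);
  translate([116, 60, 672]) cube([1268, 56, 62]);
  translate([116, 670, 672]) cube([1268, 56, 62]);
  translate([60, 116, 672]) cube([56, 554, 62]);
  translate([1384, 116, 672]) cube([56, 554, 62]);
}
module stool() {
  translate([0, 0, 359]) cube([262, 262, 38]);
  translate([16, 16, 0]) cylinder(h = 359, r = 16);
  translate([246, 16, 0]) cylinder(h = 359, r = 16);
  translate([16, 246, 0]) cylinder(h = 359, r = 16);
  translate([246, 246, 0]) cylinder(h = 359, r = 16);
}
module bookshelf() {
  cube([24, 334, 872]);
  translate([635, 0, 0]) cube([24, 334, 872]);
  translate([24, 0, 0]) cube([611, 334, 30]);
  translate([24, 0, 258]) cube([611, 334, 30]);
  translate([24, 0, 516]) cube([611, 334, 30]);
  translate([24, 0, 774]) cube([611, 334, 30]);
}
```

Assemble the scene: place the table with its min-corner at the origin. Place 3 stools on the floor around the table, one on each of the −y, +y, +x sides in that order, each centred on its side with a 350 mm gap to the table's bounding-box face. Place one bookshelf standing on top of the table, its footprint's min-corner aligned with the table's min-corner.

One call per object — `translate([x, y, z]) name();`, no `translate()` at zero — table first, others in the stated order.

table();
translate([619, -612, 0]) stool();
translate([619, 1136, 0]) stool();
translate([1850, 262, 0]) stool();
translate([0, 0, 763]) bookshelf();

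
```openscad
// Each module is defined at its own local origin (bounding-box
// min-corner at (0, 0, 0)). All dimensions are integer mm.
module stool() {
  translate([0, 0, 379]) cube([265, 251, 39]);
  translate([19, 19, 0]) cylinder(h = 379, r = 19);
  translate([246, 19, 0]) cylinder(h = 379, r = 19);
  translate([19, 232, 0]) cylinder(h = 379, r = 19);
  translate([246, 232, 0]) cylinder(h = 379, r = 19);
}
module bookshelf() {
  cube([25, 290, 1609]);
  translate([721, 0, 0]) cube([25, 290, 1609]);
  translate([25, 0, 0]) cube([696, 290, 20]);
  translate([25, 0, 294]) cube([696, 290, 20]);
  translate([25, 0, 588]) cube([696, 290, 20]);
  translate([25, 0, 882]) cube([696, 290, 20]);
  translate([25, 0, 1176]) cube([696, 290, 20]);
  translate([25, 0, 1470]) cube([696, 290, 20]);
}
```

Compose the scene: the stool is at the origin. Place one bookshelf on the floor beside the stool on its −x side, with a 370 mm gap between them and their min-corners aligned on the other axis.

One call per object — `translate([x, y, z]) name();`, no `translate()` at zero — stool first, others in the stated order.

stool();
translate([-1116, 0, 0]) bookshelf();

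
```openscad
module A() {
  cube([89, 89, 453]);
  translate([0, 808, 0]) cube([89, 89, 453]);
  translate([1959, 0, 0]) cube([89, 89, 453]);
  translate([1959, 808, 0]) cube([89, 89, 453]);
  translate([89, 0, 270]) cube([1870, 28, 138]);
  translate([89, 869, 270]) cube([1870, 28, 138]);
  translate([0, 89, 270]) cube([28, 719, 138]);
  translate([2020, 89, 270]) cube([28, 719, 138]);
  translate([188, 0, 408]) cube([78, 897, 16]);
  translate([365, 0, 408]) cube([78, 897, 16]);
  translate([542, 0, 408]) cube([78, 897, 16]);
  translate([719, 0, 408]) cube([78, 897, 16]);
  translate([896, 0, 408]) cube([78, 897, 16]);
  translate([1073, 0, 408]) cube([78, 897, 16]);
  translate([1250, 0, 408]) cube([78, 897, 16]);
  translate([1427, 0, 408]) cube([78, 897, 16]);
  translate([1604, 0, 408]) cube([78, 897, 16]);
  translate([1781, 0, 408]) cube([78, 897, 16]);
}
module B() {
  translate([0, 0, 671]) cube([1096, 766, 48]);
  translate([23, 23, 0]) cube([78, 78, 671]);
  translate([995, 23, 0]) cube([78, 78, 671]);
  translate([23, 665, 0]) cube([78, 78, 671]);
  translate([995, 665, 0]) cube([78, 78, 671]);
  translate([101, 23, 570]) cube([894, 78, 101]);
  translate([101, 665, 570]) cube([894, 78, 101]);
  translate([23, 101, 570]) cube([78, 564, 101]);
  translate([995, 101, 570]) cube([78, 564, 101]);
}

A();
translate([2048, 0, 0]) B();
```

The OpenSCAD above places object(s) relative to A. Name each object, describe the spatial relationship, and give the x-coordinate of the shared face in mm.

A is a bed frame. B is a table. The table is against the bed frame's +x side, with their −y faces flush. The x-coordinate of the shared face is 2048 mm.

The bed frame's +x face and the table's −x face are both at x = 2048 mm.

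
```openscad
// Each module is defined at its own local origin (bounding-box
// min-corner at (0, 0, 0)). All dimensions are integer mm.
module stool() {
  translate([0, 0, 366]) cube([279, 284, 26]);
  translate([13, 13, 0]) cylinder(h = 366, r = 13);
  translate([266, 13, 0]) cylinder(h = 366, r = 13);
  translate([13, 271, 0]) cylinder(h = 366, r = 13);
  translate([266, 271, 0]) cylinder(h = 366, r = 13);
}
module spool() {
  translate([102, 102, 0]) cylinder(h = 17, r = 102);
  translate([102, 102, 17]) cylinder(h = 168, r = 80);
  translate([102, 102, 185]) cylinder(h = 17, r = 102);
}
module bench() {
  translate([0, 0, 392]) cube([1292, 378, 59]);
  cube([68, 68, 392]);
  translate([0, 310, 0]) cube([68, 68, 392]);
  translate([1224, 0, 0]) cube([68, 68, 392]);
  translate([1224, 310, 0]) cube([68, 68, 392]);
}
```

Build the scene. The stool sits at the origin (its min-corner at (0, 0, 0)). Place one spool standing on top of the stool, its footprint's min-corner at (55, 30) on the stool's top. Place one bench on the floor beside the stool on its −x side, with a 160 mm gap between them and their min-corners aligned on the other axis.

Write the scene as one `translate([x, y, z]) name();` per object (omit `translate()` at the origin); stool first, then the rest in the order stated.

stool();
translate([55, 30, 392]) spool();
translate([-1452, 0, 0]) bench();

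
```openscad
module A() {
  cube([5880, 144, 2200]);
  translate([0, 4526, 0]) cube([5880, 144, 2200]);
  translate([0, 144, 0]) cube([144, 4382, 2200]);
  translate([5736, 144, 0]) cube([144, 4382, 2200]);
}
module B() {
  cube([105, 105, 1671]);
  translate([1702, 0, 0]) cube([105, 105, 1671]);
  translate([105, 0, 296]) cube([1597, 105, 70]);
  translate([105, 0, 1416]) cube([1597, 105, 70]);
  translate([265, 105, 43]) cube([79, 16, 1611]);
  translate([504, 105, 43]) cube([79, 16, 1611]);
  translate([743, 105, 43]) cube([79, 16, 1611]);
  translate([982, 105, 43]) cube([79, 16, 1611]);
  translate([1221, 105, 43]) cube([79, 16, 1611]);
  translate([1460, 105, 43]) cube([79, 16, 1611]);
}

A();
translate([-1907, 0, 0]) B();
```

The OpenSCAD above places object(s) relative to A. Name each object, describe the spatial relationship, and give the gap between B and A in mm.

A is a house frame. B is a fence section. The fence section is on the floor beside the house frame on its −x side. The gap between the fence section and the house frame is 100 mm.

The fence section's nearest face is 100 mm from the house frame's −x face.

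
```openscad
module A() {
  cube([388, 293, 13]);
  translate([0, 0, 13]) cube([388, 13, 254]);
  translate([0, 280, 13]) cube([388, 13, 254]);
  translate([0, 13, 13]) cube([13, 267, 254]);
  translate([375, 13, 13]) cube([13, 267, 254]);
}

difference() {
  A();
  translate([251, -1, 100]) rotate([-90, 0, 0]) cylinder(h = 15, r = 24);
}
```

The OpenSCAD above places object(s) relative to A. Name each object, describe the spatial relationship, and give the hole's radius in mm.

The subtracted cylinder has r = 24 mm.

A is an open box. The open box has a circular hole through its front wall. The hole's radius is 24 mm.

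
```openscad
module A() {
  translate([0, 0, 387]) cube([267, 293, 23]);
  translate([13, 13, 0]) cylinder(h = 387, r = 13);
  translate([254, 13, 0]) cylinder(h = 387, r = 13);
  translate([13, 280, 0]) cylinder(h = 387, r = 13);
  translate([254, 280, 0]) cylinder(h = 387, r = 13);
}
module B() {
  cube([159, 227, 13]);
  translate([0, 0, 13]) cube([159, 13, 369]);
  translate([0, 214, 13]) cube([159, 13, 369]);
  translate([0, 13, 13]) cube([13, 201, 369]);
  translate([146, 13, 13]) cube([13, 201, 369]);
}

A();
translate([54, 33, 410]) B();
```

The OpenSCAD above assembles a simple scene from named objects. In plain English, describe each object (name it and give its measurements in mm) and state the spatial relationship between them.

A is a simple wooden stool: a rectangular seat 267 mm (x) by 293 mm (y), 23 mm thick, top face at z = 410 mm, on four round legs, each 26 mm in diameter. The legs rest on z = 0, each leg's axis is inset half a diameter from the nearest pair of seat edges (so the leg's bounding box is flush with the corner).

B is an open-topped rectangular box: outside dimensions 159×227×382 mm, with a uniform wall and base thickness of 13 mm. The base is a full 159×227 slab on the floor; four walls sit on top of the base. The front and back walls (the −y and +y sides) span the full width; the two side walls fit between them.

The open box is on top of the stool, centred.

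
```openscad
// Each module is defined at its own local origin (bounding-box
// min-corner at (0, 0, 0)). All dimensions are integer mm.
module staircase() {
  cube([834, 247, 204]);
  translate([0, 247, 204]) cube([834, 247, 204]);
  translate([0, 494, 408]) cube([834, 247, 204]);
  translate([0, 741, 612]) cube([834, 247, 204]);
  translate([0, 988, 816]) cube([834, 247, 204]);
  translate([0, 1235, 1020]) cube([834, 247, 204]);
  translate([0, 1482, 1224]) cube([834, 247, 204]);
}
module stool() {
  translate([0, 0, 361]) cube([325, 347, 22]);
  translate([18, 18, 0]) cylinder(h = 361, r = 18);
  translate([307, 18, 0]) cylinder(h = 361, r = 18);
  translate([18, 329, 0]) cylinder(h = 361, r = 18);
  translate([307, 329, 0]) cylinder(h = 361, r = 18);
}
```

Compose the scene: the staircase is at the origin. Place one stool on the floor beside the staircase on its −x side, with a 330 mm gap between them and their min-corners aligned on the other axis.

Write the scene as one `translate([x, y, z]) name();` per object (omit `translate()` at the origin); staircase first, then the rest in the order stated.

staircase();
translate([-655, 0, 0]) stool();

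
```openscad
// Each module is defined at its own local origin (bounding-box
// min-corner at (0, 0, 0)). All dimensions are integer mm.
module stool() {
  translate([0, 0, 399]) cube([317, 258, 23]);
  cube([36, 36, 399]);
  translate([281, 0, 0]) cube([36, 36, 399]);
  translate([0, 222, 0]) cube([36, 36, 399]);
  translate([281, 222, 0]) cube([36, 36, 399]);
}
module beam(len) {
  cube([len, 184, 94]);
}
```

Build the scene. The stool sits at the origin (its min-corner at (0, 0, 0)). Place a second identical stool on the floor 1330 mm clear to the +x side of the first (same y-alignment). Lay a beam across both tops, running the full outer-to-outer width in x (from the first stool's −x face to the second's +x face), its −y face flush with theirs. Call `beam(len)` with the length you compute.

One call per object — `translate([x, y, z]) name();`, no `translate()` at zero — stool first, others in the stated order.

stool();
translate([1647, 0, 0]) stool();
translate([0, 0, 422]) beam(1964);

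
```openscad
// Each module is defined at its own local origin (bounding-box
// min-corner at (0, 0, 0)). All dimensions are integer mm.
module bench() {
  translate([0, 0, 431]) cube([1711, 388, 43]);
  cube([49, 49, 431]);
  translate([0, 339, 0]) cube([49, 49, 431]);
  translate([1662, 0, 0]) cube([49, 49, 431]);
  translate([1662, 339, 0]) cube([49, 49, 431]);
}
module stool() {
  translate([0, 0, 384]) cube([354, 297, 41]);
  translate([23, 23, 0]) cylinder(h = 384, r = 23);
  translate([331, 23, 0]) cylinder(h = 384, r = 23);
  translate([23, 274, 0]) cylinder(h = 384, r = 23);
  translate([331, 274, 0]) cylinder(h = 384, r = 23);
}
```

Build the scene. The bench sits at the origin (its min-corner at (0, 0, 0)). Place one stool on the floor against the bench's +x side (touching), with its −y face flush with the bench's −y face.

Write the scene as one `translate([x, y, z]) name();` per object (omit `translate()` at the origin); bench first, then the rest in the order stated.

bench();
translate([1711, 0, 0]) stool();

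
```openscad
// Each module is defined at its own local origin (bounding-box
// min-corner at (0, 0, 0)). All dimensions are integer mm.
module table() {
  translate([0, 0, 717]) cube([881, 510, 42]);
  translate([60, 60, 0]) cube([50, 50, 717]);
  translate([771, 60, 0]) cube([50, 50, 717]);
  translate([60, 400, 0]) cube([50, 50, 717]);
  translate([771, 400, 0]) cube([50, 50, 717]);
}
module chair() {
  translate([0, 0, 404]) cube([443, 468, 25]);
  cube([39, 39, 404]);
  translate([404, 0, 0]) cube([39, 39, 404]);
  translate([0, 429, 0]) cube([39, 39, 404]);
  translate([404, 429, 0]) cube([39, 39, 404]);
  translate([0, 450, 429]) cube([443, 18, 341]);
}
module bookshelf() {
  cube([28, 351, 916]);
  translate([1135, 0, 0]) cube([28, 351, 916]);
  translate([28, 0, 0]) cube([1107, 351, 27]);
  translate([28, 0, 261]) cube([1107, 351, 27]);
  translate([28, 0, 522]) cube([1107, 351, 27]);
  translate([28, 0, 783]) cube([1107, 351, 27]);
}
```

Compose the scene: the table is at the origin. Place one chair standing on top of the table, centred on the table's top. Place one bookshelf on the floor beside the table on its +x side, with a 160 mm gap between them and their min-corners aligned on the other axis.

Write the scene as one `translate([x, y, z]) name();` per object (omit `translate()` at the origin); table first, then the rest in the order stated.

table();
translate([219, 21, 759]) chair();
translate([1041, 0, 0]) bookshelf();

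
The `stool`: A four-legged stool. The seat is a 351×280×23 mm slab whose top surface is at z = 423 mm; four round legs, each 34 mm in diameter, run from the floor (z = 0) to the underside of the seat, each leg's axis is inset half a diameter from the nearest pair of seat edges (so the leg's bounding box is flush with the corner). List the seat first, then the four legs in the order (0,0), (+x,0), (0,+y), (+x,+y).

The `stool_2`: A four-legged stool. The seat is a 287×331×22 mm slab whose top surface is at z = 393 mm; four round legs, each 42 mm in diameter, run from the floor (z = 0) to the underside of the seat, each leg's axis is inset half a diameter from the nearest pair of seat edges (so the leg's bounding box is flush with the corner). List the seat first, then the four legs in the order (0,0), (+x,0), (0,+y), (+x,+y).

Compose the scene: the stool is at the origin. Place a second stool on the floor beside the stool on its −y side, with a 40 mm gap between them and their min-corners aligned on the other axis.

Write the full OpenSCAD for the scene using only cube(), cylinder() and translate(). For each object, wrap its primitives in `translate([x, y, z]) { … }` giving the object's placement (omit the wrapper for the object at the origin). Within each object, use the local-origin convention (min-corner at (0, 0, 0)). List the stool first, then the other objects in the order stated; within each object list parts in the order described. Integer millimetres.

translate([0, 0, 400]) cube([351, 280, 23]);
translate([17, 17, 0]) cylinder(h = 400, r = 17);
translate([334, 17, 0]) cylinder(h = 400, r = 17);
translate([17, 263, 0]) cylinder(h = 400, r = 17);
translate([334, 263, 0]) cylinder(h = 400, r = 17);
translate([0, -371, 0]) {
  translate([0, 0, 371]) cube([287, 331, 22]);
  translate([21, 21, 0]) cylinder(h = 371, r = 21);
  translate([266, 21, 0]) cylinder(h = 371, r = 21);
  translate([21, 310, 0]) cylinder(h = 371, r = 21);
  translate([266, 310, 0]) cylinder(h = 371, r = 21);
}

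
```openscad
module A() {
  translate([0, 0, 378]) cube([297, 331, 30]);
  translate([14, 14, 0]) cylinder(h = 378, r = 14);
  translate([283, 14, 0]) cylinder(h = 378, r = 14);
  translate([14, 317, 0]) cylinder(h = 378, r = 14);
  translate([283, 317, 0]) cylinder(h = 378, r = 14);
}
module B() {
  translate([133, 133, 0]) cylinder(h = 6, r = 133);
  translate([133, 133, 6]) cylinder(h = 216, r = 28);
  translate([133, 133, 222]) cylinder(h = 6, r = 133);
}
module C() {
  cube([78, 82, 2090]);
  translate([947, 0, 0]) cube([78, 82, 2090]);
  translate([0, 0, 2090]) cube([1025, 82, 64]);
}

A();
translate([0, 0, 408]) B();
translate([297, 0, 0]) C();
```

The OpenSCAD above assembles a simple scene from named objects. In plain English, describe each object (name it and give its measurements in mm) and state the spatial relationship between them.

A is a four-legged stool. The seat is 297×331 mm, 30 mm thick, top at z = 408 mm. It stands on four round legs, each 28 mm in diameter, from z = 0 to the seat underside, each leg's axis is inset half a diameter from the nearest pair of seat edges (so the leg's bounding box is flush with the corner).

B is a spool: two coaxial disc flanges of radius 133 mm and thickness 6 mm, joined by a core cylinder of radius 28 mm and height 216 mm. The lower flange rests on z = 0 and the three cylinders share a vertical axis.

C is a door frame. The clear opening is 869 mm wide and 2090 mm high. Two 78 mm wide jambs, 82 mm deep, stand either side of the opening from the floor to the top of the opening. A 64 mm thick head sits across the top of both jambs, spanning the full outside width of the frame.

The spool is on top of the stool. The door frame is against the stool's +x side, with their −y faces flush.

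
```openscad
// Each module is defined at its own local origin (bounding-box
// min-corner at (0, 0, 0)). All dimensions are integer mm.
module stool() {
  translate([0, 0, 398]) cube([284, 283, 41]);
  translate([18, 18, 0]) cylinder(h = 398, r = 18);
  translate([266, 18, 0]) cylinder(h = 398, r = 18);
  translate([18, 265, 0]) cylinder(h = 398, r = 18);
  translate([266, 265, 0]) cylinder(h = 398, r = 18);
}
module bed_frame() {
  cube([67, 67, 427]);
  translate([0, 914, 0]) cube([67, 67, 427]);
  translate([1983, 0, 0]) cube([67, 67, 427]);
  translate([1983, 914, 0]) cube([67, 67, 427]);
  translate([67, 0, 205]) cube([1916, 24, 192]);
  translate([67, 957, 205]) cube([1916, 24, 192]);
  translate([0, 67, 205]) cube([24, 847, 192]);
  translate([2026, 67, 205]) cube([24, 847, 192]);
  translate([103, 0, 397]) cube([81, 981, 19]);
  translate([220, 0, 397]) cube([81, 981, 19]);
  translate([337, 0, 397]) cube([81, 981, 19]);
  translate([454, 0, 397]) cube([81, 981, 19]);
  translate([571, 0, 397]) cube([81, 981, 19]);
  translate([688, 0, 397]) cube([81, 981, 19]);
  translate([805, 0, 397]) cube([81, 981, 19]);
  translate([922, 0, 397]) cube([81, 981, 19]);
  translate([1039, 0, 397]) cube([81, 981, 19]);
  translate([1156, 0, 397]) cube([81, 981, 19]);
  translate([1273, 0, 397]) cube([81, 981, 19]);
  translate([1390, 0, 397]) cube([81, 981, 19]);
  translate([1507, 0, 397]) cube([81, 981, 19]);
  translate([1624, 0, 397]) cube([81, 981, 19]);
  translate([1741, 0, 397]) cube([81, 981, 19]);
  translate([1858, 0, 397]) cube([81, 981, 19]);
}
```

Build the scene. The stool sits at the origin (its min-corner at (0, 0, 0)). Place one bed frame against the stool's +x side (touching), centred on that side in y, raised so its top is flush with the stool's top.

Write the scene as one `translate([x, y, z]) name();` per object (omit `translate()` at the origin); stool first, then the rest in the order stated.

stool();
translate([284, -349, 12]) bed_frame();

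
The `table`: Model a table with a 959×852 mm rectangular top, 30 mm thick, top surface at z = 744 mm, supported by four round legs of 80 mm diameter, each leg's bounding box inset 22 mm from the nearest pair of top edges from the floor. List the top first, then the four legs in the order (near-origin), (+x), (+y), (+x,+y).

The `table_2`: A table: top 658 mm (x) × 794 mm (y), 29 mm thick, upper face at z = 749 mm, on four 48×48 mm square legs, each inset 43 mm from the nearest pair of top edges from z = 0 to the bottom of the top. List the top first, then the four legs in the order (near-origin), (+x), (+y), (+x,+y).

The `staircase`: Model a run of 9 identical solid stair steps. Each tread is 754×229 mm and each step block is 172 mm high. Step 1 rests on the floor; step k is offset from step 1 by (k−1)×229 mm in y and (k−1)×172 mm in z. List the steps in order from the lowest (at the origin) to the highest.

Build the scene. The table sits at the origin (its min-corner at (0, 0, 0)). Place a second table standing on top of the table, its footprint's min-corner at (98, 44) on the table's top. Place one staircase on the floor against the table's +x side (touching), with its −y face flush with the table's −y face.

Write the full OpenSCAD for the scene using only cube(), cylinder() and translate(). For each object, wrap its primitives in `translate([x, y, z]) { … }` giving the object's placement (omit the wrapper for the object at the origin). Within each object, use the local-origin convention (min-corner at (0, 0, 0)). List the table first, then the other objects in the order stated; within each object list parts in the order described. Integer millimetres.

translate([0, 0, 714]) cube([959, 852, 30]);
translate([62, 62, 0]) cylinder(h = 714, r = 40);
translate([897, 62, 0]) cylinder(h = 714, r = 40);
translate([62, 790, 0]) cylinder(h = 714, r = 40);
translate([897, 790, 0]) cylinder(h = 714, r = 40);
translate([98, 44, 744]) {
  translate([0, 0, 720]) cube([658, 794, 29]);
  translate([43, 43, 0]) cube([48, 48, 720]);
  translate([567, 43, 0]) cube([48, 48, 720]);
  translate([43, 703, 0]) cube([48, 48, 720]);
  translate([567, 703, 0]) cube([48, 48, 720]);
}
translate([959, 0, 0]) {
  cube([754, 229, 172]);
  translate([0, 229, 172]) cube([754, 229, 172]);
  translate([0, 458, 344]) cube([754, 229, 172]);
  translate([0, 687, 516]) cube([754, 229, 172]);
  translate([0, 916, 688]) cube([754, 229, 172]);
  translate([0, 1145, 860]) cube([754, 229, 172]);
  translate([0, 1374, 1032]) cube([754, 229, 172]);
  translate([0, 1603, 1204]) cube([754, 229, 172]);
  translate([0, 1832, 1376]) cube([754, 229, 172]);
}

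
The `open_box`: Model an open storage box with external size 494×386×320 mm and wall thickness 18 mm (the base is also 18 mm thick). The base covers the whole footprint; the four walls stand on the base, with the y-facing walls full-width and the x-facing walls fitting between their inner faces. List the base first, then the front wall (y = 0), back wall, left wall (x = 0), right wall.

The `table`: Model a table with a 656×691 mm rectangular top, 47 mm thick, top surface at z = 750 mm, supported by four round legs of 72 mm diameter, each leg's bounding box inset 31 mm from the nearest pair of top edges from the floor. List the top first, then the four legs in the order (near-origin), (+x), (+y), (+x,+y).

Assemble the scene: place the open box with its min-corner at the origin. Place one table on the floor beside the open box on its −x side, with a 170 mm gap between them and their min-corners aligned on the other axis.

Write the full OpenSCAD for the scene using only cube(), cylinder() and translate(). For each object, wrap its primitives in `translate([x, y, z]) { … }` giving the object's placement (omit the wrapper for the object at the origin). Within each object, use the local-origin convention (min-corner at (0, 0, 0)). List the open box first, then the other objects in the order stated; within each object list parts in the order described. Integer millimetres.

cube([494, 386, 18]);
translate([0, 0, 18]) cube([494, 18, 302]);
translate([0, 368, 18]) cube([494, 18, 302]);
translate([0, 18, 18]) cube([18, 350, 302]);
translate([476, 18, 18]) cube([18, 350, 302]);
translate([-826, 0, 0]) {
  translate([0, 0, 703]) cube([656, 691, 47]);
  translate([67, 67, 0]) cylinder(h = 703, r = 36);
  translate([589, 67, 0]) cylinder(h = 703, r = 36);
  translate([67, 624, 0]) cylinder(h = 703, r = 36);
  translate([589, 624, 0]) cylinder(h = 703, r = 36);
}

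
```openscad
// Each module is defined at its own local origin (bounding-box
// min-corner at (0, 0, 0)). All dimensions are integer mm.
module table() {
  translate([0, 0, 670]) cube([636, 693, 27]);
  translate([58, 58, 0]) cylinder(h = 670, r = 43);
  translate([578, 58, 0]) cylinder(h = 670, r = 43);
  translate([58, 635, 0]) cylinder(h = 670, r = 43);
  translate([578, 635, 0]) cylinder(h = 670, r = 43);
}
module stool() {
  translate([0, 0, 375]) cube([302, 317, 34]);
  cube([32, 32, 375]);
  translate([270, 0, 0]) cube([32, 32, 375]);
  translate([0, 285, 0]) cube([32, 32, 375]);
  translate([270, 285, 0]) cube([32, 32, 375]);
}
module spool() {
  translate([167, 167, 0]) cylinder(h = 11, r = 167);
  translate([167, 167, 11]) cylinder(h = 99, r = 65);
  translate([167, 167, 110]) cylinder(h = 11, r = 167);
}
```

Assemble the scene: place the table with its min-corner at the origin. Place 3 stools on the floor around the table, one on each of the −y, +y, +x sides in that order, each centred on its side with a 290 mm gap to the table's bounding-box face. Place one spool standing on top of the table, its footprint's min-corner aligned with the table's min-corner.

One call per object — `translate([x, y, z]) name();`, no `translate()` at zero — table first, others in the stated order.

table();
translate([167, -607, 0]) stool();
translate([167, 983, 0]) stool();
translate([926, 188, 0]) stool();
translate([0, 0, 697]) spool();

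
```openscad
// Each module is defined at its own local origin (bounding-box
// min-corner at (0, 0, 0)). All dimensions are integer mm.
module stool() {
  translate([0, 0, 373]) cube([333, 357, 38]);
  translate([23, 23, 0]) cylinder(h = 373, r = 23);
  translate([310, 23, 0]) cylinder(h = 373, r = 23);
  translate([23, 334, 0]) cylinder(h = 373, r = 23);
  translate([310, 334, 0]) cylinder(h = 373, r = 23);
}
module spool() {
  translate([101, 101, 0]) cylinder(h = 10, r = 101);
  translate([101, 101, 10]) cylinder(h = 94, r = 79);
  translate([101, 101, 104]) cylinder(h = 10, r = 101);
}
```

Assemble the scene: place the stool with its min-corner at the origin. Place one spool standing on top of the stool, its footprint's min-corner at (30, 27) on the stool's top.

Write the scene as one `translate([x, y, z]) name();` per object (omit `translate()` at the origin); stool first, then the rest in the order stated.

stool();
translate([30, 27, 411]) spool();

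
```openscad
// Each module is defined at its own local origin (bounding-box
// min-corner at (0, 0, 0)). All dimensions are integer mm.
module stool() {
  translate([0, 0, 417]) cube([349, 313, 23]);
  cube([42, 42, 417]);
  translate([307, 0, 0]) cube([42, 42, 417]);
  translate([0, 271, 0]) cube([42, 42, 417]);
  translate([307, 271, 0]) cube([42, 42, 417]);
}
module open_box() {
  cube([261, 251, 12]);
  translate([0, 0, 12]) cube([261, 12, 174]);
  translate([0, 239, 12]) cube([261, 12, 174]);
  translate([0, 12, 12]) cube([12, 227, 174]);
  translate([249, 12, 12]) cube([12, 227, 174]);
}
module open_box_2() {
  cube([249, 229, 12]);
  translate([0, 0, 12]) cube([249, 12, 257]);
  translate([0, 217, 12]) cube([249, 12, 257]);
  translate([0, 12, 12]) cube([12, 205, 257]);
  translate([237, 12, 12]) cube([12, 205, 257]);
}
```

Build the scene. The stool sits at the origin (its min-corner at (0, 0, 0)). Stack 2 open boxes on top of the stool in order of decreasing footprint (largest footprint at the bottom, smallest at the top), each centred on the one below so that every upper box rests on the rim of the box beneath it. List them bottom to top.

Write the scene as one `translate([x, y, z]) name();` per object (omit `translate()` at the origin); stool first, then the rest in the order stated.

stool();
translate([44, 31, 440]) open_box();
translate([50, 42, 626]) open_box_2();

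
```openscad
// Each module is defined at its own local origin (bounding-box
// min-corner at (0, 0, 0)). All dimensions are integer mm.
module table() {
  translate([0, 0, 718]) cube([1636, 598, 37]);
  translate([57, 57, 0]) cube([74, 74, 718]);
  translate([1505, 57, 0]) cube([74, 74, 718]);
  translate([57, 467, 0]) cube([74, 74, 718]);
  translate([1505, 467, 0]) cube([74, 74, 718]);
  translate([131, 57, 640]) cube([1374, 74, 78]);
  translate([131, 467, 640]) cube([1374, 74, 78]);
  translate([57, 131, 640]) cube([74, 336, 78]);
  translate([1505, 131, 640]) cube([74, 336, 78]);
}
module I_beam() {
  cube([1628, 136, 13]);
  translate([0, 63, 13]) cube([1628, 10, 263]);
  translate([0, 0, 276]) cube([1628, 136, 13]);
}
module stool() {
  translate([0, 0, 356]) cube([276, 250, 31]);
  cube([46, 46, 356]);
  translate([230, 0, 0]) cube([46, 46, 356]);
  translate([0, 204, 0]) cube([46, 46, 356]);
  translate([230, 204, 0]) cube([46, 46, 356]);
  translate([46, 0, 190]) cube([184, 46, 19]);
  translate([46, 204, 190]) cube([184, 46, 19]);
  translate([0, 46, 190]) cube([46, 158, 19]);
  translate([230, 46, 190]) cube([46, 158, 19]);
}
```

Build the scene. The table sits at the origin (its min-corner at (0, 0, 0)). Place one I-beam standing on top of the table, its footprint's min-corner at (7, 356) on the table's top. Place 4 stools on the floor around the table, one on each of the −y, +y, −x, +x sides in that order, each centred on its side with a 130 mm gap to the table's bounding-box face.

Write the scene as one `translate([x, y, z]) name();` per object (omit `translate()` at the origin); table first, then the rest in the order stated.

table();
translate([7, 356, 755]) I_beam();
translate([680, -380, 0]) stool();
translate([680, 728, 0]) stool();
translate([-406, 174, 0]) stool();
translate([1766, 174, 0]) stool();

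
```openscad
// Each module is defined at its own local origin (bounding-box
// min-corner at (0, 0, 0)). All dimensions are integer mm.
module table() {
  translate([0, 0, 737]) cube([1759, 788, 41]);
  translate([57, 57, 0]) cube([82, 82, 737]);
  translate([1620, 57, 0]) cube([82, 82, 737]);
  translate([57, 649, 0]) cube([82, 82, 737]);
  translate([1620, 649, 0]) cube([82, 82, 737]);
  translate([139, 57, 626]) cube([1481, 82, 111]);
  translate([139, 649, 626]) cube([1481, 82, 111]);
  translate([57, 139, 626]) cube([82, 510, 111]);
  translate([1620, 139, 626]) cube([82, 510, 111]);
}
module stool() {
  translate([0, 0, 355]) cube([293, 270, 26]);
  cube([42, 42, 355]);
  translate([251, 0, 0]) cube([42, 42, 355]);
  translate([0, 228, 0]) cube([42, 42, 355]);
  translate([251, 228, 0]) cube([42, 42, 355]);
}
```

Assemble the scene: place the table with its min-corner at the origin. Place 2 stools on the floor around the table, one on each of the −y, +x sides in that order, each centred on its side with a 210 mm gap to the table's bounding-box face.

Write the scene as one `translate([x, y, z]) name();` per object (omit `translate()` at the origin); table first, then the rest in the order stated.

table();
translate([733, -480, 0]) stool();
translate([1969, 259, 0]) stool();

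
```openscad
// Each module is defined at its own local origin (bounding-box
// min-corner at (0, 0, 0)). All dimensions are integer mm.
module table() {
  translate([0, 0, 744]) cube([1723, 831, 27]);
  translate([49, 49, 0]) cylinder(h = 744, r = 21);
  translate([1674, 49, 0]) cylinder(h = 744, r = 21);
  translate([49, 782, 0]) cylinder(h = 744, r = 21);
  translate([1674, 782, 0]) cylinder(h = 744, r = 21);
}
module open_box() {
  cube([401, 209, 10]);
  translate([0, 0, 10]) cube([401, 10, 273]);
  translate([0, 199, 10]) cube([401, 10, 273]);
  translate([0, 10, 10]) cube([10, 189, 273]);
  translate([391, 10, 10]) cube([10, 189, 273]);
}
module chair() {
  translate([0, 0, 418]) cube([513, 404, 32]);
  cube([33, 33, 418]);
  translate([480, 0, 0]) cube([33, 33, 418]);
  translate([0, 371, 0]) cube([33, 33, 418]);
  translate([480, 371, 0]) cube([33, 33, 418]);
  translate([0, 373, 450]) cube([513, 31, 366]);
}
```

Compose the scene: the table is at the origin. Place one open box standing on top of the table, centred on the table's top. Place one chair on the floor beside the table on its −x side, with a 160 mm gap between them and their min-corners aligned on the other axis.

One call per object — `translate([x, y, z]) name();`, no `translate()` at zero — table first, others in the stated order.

table();
translate([661, 311, 771]) open_box();
translate([-673, 0, 0]) chair();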